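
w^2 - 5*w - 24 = (w - 8)*(w + 3)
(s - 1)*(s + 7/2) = s^2 + 5*s/2 - 7/2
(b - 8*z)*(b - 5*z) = b^2 - 13*b*z + 40*z^2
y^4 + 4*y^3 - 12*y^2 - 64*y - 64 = (y - 4)*(y + 2)^2*(y + 4)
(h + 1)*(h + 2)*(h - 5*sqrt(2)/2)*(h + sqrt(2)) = h^4 - 3*sqrt(2)*h^3/2 + 3*h^3 - 9*sqrt(2)*h^2/2 - 3*h^2 - 15*h - 3*sqrt(2)*h - 10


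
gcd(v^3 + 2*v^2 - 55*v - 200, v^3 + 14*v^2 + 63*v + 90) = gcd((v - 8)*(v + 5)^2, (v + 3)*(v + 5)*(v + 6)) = v + 5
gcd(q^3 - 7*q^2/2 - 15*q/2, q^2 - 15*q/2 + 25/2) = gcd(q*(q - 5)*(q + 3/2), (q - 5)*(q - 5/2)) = q - 5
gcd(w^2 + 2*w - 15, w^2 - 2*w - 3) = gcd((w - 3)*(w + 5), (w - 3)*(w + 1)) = w - 3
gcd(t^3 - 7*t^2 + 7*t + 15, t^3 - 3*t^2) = t - 3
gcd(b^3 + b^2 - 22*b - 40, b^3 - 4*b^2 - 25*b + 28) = b + 4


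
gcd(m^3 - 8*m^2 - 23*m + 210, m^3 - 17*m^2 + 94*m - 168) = m^2 - 13*m + 42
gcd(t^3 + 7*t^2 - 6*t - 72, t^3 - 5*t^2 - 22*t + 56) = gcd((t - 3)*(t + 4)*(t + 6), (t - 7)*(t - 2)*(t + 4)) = t + 4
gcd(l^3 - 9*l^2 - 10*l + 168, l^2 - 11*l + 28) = l - 7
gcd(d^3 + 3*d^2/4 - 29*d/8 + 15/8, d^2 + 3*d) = 1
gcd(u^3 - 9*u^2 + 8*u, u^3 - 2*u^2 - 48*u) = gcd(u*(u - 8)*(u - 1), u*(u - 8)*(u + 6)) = u^2 - 8*u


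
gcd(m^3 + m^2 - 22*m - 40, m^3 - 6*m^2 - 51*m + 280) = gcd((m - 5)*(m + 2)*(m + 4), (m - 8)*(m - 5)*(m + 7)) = m - 5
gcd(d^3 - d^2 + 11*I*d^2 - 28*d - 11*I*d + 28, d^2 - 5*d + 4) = d - 1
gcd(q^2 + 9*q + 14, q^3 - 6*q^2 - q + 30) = q + 2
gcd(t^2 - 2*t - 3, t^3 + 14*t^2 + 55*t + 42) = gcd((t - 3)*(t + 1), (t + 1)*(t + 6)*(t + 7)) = t + 1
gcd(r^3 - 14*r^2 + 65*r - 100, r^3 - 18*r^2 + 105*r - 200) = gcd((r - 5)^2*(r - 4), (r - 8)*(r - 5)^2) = r^2 - 10*r + 25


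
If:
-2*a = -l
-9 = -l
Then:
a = 9/2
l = 9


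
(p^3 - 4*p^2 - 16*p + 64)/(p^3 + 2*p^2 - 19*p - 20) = (p^2 - 16)/(p^2 + 6*p + 5)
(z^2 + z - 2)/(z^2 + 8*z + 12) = (z - 1)/(z + 6)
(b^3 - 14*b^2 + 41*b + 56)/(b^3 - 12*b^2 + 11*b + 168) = (b + 1)/(b + 3)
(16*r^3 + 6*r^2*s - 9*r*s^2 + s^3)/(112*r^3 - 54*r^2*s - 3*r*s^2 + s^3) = (r + s)/(7*r + s)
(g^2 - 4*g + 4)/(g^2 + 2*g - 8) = (g - 2)/(g + 4)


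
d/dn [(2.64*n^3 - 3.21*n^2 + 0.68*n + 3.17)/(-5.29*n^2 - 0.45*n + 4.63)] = (-13.9656*n^4 - 2.376*n^3 + 41.7113*n^2 + 3.814*n + 4.5749)/(27.9841*n^4 + 4.761*n^3 - 48.7829*n^2 - 4.167*n + 21.4369)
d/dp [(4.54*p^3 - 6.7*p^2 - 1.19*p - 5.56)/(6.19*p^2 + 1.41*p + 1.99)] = (28.1026*p^4 + 12.8028*p^3 + 25.0229*p^2 + 42.1668*p + 5.4715)/(38.3161*p^4 + 17.4558*p^3 + 26.6243*p^2 + 5.6118*p + 3.9601)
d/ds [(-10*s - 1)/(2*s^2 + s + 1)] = (-20*s^2 - 10*s + (4*s + 1)*(10*s + 1) - 10)/(2*s^2 + s + 1)^2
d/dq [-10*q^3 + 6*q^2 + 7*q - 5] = -30*q^2 + 12*q + 7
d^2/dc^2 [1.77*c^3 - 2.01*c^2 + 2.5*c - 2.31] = 10.62*c - 4.02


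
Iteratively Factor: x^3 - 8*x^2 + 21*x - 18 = (x - 3)*(x^2 - 5*x + 6) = (x - 3)^2*(x - 2)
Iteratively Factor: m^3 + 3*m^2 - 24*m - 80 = (m - 5)*(m^2 + 8*m + 16) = (m - 5)*(m + 4)*(m + 4)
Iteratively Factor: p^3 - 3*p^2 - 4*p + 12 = (p + 2)*(p^2 - 5*p + 6) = (p - 2)*(p + 2)*(p - 3)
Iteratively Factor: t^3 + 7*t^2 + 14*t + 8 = (t + 1)*(t^2 + 6*t + 8) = (t + 1)*(t + 4)*(t + 2)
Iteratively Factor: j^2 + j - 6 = (j + 3)*(j - 2)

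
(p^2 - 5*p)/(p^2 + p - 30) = p/(p + 6)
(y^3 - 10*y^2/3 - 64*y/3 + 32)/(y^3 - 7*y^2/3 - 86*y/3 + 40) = (y + 4)/(y + 5)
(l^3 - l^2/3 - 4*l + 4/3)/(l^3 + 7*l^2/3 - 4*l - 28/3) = (3*l - 1)/(3*l + 7)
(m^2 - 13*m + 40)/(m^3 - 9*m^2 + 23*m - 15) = (m - 8)/(m^2 - 4*m + 3)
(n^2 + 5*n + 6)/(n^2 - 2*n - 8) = (n + 3)/(n - 4)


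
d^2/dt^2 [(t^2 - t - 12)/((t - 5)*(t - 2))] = 12*(t^3 - 11*t^2 + 47*t - 73)/(t^6 - 21*t^5 + 177*t^4 - 763*t^3 + 1770*t^2 - 2100*t + 1000)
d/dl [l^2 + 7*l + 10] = 2*l + 7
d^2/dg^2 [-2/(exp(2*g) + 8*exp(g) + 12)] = 8*((exp(g) + 2)*(exp(2*g) + 8*exp(g) + 12) - 2*(exp(g) + 4)^2*exp(g))*exp(g)/(exp(2*g) + 8*exp(g) + 12)^3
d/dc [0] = 0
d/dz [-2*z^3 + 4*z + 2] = 4 - 6*z^2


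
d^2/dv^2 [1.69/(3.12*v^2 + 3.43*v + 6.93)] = (-32.902272*v^2 - 36.171408*v + 1.69*(6.24*v + 3.43)*(12.48*v + 6.86) - 73.081008)/(3.12*v^2 + 3.43*v + 6.93)^3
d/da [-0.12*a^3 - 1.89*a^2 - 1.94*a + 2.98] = -0.36*a^2 - 3.78*a - 1.94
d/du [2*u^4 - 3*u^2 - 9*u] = 8*u^3 - 6*u - 9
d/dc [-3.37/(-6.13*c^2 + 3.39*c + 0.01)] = (11.4243 - 41.3162*c)/(-6.13*c^2 + 3.39*c + 0.01)^2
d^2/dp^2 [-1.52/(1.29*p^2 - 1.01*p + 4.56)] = (5.058864*p^2 - 3.960816*p - 1.52*(2.58*p - 1.01)*(5.16*p - 2.02) + 17.882496)/(1.29*p^2 - 1.01*p + 4.56)^3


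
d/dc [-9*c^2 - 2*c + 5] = -18*c - 2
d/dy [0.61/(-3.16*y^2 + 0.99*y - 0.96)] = (3.8552*y - 0.6039)/(3.16*y^2 - 0.99*y + 0.96)^2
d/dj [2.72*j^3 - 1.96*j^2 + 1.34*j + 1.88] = 8.16*j^2 - 3.92*j + 1.34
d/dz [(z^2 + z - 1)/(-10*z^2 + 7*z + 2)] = (17*z^2 - 16*z + 9)/(100*z^4 - 140*z^3 + 9*z^2 + 28*z + 4)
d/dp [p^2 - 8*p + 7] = 2*p - 8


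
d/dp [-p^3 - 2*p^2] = p*(-3*p - 4)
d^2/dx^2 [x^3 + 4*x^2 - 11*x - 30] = 6*x + 8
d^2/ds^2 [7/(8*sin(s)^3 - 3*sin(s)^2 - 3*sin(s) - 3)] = 21*((sin(s) - 6*sin(3*s) + 2*cos(2*s))*(-8*sin(s)^3 + 3*sin(s)^2 + 3*sin(s) + 3) - 6*(-8*sin(s)^2 + 2*sin(s) + 1)^2*cos(s)^2)/(-8*sin(s)^3 + 3*sin(s)^2 + 3*sin(s) + 3)^3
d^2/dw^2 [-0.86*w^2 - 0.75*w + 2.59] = -1.72000000000000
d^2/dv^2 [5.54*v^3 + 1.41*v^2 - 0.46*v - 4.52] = 33.24*v + 2.82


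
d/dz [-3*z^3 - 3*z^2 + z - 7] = -9*z^2 - 6*z + 1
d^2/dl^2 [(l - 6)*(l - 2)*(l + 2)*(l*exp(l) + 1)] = l^4*exp(l) + 2*l^3*exp(l) - 28*l^2*exp(l) - 28*l*exp(l) + 6*l + 40*exp(l) - 12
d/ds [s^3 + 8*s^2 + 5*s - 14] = 3*s^2 + 16*s + 5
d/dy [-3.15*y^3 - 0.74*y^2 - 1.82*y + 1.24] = -9.45*y^2 - 1.48*y - 1.82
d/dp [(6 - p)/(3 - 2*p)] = 9/(2*p - 3)^2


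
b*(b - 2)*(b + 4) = b^3 + 2*b^2 - 8*b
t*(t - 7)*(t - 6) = t^3 - 13*t^2 + 42*t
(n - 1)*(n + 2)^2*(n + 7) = n^4 + 10*n^3 + 21*n^2 - 4*n - 28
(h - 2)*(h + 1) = h^2 - h - 2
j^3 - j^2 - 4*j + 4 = (j - 2)*(j - 1)*(j + 2)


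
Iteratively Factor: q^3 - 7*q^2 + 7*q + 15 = (q - 3)*(q^2 - 4*q - 5) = (q - 5)*(q - 3)*(q + 1)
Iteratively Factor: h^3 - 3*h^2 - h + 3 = (h + 1)*(h^2 - 4*h + 3) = (h - 1)*(h + 1)*(h - 3)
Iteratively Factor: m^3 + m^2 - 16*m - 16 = (m + 4)*(m^2 - 3*m - 4) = (m - 4)*(m + 4)*(m + 1)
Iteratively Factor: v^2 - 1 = (v + 1)*(v - 1)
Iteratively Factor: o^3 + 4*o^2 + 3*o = (o + 3)*(o^2 + o) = (o + 1)*(o + 3)*(o)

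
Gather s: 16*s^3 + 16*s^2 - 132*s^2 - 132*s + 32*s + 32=16*s^3 - 116*s^2 - 100*s + 32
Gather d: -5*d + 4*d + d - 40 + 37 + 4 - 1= 0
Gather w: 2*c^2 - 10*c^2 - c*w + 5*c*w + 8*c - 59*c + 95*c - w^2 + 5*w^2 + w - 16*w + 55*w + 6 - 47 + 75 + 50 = -8*c^2 + 44*c + 4*w^2 + w*(4*c + 40) + 84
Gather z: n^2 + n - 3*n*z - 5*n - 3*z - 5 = n^2 - 4*n + z*(-3*n - 3) - 5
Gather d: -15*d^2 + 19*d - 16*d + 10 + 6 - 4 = -15*d^2 + 3*d + 12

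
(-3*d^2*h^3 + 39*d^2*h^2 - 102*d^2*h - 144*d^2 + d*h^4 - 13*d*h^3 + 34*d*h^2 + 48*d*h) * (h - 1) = -3*d^2*h^4 + 42*d^2*h^3 - 141*d^2*h^2 - 42*d^2*h + 144*d^2 + d*h^5 - 14*d*h^4 + 47*d*h^3 + 14*d*h^2 - 48*d*h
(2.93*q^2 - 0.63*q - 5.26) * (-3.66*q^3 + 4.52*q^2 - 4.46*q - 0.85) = -10.7238*q^5 + 15.5494*q^4 + 3.3362*q^3 - 23.4559*q^2 + 23.9951*q + 4.471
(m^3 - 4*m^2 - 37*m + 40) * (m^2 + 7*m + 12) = m^5 + 3*m^4 - 53*m^3 - 267*m^2 - 164*m + 480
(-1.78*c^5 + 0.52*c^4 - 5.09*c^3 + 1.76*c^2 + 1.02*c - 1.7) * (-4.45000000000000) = 7.921*c^5 - 2.314*c^4 + 22.6505*c^3 - 7.832*c^2 - 4.539*c + 7.565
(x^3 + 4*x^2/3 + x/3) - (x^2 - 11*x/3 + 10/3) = x^3 + x^2/3 + 4*x - 10/3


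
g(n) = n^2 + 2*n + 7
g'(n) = 2*n + 2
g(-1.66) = 6.44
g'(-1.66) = -1.32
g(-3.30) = 11.29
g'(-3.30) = -4.60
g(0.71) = 8.92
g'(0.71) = 3.42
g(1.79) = 13.78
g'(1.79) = 5.58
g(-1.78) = 6.61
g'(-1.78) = -1.56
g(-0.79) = 6.04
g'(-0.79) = 0.42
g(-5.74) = 28.47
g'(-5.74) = -9.48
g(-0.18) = 6.67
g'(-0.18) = 1.64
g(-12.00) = 127.00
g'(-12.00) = -22.00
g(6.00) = 55.00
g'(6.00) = 14.00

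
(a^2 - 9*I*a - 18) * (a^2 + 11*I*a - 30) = a^4 + 2*I*a^3 + 51*a^2 + 72*I*a + 540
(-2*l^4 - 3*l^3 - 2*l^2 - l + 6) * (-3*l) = 6*l^5 + 9*l^4 + 6*l^3 + 3*l^2 - 18*l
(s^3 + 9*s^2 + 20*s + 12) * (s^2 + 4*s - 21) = s^5 + 13*s^4 + 35*s^3 - 97*s^2 - 372*s - 252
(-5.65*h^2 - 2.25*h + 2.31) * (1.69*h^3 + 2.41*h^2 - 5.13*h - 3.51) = -9.5485*h^5 - 17.419*h^4 + 27.4659*h^3 + 36.9411*h^2 - 3.9528*h - 8.1081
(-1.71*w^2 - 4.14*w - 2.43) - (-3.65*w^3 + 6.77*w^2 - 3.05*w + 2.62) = 3.65*w^3 - 8.48*w^2 - 1.09*w - 5.05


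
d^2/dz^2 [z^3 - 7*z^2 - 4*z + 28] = 6*z - 14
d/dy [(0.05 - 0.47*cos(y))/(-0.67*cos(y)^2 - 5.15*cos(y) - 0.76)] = (0.3149*cos(y)^2 - 0.0670000000000002*cos(y) - 0.6147)*sin(y)/(0.4489*cos(y)^4 + 6.901*cos(y)^3 + 27.5409*cos(y)^2 + 7.828*cos(y) + 0.5776)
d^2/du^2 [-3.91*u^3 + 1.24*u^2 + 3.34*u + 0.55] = 2.48 - 23.46*u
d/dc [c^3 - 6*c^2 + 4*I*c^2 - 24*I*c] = 3*c^2 + c*(-12 + 8*I) - 24*I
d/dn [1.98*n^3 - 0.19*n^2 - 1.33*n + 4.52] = 5.94*n^2 - 0.38*n - 1.33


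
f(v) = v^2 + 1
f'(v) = 2*v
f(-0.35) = 1.12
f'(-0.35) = -0.70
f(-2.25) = 6.06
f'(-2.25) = -4.50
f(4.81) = 24.14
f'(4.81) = 9.62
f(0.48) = 1.23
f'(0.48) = 0.96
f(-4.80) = 24.04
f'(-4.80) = -9.60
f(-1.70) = 3.89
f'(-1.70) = -3.40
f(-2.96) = 9.76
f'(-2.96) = -5.92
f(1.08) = 2.17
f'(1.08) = 2.16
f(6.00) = 37.00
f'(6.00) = 12.00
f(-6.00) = 37.00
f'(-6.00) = -12.00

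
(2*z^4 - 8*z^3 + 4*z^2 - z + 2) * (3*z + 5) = 6*z^5 - 14*z^4 - 28*z^3 + 17*z^2 + z + 10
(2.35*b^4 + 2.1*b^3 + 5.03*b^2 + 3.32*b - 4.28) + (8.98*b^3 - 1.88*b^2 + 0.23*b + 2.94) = 2.35*b^4 + 11.08*b^3 + 3.15*b^2 + 3.55*b - 1.34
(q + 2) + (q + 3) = 2*q + 5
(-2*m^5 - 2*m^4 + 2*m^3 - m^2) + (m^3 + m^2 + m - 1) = -2*m^5 - 2*m^4 + 3*m^3 + m - 1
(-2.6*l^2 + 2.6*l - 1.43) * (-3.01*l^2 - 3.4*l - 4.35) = 7.826*l^4 + 1.014*l^3 + 6.7743*l^2 - 6.448*l + 6.2205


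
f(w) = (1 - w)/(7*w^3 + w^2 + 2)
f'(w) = (1 - w)*(-21*w^2 - 2*w)/(7*w^3 + w^2 + 2)^2 - 1/(7*w^3 + w^2 + 2)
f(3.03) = -0.01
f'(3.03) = 0.00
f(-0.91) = -0.78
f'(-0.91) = -4.56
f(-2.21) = -0.05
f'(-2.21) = -0.05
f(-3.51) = -0.02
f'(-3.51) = -0.01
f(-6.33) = -0.00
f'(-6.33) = -0.00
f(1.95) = -0.02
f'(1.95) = 0.01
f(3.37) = -0.01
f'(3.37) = 0.00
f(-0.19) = 0.60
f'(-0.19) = -0.62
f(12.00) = 0.00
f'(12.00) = 0.00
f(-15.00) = 0.00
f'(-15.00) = 0.00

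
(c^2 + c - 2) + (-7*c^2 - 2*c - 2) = -6*c^2 - c - 4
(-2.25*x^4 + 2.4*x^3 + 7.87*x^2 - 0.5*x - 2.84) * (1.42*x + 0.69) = -3.195*x^5 + 1.8555*x^4 + 12.8314*x^3 + 4.7203*x^2 - 4.3778*x - 1.9596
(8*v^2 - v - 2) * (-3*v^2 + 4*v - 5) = -24*v^4 + 35*v^3 - 38*v^2 - 3*v + 10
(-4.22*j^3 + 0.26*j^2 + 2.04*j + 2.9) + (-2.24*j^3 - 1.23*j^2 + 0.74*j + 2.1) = -6.46*j^3 - 0.97*j^2 + 2.78*j + 5.0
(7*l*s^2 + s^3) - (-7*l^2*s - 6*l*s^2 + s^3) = 7*l^2*s + 13*l*s^2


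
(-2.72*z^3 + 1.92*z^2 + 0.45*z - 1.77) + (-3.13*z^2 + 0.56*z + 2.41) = -2.72*z^3 - 1.21*z^2 + 1.01*z + 0.64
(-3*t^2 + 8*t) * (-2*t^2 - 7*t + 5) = 6*t^4 + 5*t^3 - 71*t^2 + 40*t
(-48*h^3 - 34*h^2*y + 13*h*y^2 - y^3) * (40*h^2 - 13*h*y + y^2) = -1920*h^5 - 736*h^4*y + 914*h^3*y^2 - 243*h^2*y^3 + 26*h*y^4 - y^5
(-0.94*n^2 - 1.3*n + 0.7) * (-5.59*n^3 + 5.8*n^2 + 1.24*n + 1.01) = 5.2546*n^5 + 1.815*n^4 - 12.6186*n^3 + 1.4986*n^2 - 0.445*n + 0.707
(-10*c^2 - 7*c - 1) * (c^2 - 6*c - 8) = -10*c^4 + 53*c^3 + 121*c^2 + 62*c + 8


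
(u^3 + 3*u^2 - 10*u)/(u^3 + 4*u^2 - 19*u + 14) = u*(u + 5)/(u^2 + 6*u - 7)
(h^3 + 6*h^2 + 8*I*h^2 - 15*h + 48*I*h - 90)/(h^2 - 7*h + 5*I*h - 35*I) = (h^2 + 3*h*(2 + I) + 18*I)/(h - 7)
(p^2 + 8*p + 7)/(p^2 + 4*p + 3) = (p + 7)/(p + 3)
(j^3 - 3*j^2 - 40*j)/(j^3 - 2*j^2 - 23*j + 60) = j*(j - 8)/(j^2 - 7*j + 12)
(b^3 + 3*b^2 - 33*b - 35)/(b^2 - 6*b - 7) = (b^2 + 2*b - 35)/(b - 7)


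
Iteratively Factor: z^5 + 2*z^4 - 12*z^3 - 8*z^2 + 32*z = (z - 2)*(z^4 + 4*z^3 - 4*z^2 - 16*z) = (z - 2)*(z + 2)*(z^3 + 2*z^2 - 8*z) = (z - 2)*(z + 2)*(z + 4)*(z^2 - 2*z) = z*(z - 2)*(z + 2)*(z + 4)*(z - 2)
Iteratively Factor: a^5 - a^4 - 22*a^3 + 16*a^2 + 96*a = (a + 4)*(a^4 - 5*a^3 - 2*a^2 + 24*a) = (a + 2)*(a + 4)*(a^3 - 7*a^2 + 12*a) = (a - 3)*(a + 2)*(a + 4)*(a^2 - 4*a) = (a - 4)*(a - 3)*(a + 2)*(a + 4)*(a)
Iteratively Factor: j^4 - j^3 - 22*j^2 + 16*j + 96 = (j - 3)*(j^3 + 2*j^2 - 16*j - 32) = (j - 3)*(j + 2)*(j^2 - 16) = (j - 3)*(j + 2)*(j + 4)*(j - 4)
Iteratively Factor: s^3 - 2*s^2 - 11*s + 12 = (s - 1)*(s^2 - s - 12) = (s - 4)*(s - 1)*(s + 3)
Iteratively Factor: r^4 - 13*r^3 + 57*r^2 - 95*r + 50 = (r - 1)*(r^3 - 12*r^2 + 45*r - 50) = (r - 5)*(r - 1)*(r^2 - 7*r + 10) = (r - 5)*(r - 2)*(r - 1)*(r - 5)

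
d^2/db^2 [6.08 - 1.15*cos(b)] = 1.15*cos(b)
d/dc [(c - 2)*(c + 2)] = 2*c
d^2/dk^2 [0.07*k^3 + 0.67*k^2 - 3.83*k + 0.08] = 0.42*k + 1.34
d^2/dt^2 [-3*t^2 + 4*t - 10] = -6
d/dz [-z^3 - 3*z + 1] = -3*z^2 - 3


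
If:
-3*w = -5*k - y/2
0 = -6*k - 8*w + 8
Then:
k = 12/29 - 2*y/29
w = 3*y/58 + 20/29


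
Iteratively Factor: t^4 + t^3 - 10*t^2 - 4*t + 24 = (t - 2)*(t^3 + 3*t^2 - 4*t - 12) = (t - 2)*(t + 3)*(t^2 - 4) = (t - 2)^2*(t + 3)*(t + 2)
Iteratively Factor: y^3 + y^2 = (y)*(y^2 + y) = y^2*(y + 1)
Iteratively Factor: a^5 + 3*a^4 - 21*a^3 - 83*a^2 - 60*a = (a + 1)*(a^4 + 2*a^3 - 23*a^2 - 60*a) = (a + 1)*(a + 3)*(a^3 - a^2 - 20*a) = a*(a + 1)*(a + 3)*(a^2 - a - 20) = a*(a + 1)*(a + 3)*(a + 4)*(a - 5)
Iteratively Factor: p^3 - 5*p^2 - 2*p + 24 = (p - 3)*(p^2 - 2*p - 8) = (p - 3)*(p + 2)*(p - 4)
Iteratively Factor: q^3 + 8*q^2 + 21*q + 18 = (q + 2)*(q^2 + 6*q + 9) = (q + 2)*(q + 3)*(q + 3)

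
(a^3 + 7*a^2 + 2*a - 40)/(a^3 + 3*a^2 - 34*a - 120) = (a - 2)/(a - 6)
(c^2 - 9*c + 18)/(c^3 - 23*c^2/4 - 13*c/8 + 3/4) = 8*(c - 3)/(8*c^2 + 2*c - 1)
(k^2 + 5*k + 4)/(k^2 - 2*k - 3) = (k + 4)/(k - 3)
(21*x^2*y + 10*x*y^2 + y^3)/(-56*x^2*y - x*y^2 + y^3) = (-3*x - y)/(8*x - y)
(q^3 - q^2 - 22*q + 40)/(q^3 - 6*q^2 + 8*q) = (q + 5)/q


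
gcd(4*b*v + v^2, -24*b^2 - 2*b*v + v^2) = 4*b + v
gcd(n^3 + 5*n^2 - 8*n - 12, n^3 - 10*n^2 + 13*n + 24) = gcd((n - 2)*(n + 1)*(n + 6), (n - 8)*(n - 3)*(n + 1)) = n + 1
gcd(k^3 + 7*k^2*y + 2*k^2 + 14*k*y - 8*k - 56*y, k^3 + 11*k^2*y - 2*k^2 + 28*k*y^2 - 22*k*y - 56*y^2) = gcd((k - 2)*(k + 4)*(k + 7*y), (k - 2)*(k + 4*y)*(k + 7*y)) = k^2 + 7*k*y - 2*k - 14*y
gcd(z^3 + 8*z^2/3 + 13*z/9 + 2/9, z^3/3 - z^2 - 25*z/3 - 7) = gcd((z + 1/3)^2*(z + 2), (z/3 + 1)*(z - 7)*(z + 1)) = 1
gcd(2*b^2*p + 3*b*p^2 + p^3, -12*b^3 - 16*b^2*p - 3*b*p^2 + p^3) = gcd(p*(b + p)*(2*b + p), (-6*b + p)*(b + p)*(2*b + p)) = 2*b^2 + 3*b*p + p^2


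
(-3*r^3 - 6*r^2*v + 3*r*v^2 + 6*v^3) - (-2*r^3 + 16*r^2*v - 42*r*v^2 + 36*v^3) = -r^3 - 22*r^2*v + 45*r*v^2 - 30*v^3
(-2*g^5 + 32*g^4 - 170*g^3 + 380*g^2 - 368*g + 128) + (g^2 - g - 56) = -2*g^5 + 32*g^4 - 170*g^3 + 381*g^2 - 369*g + 72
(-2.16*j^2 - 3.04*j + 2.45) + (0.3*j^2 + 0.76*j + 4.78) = -1.86*j^2 - 2.28*j + 7.23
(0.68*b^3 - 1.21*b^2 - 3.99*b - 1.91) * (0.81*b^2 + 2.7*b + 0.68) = 0.5508*b^5 + 0.8559*b^4 - 6.0365*b^3 - 13.1429*b^2 - 7.8702*b - 1.2988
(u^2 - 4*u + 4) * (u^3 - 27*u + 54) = u^5 - 4*u^4 - 23*u^3 + 162*u^2 - 324*u + 216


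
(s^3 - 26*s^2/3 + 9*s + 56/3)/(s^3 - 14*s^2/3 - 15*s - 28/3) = (3*s - 8)/(3*s + 4)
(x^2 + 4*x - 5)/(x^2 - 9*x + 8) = (x + 5)/(x - 8)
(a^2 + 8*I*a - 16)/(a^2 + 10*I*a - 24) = (a + 4*I)/(a + 6*I)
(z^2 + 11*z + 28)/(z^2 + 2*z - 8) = (z + 7)/(z - 2)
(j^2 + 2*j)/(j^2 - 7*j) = (j + 2)/(j - 7)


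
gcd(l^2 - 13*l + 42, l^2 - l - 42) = l - 7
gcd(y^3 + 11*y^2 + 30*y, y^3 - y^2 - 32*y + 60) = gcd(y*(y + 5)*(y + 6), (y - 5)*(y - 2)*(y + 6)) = y + 6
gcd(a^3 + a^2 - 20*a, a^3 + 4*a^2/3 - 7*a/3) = a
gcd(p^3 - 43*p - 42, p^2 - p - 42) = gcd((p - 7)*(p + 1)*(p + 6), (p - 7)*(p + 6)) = p^2 - p - 42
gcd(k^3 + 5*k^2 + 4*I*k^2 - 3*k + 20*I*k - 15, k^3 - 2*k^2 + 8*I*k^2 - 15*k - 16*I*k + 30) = k + 3*I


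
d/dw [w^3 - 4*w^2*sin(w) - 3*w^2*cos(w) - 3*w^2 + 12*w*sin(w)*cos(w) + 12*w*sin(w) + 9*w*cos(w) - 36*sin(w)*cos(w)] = 3*w^2*sin(w) - 4*w^2*cos(w) + 3*w^2 - 17*w*sin(w) + 6*w*cos(w) + 12*w*cos(2*w) - 6*w + 12*sin(w) + 6*sin(2*w) + 9*cos(w) - 36*cos(2*w)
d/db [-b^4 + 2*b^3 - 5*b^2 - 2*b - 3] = -4*b^3 + 6*b^2 - 10*b - 2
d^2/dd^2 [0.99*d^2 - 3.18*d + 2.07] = 1.98000000000000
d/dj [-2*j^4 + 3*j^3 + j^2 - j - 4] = -8*j^3 + 9*j^2 + 2*j - 1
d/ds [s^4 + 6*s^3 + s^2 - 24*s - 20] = 4*s^3 + 18*s^2 + 2*s - 24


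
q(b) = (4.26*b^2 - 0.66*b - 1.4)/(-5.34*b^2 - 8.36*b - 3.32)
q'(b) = (8.52*b - 0.66)/(-5.34*b^2 - 8.36*b - 3.32) + (10.68*b + 8.36)*(4.26*b^2 - 0.66*b - 1.4)/(-5.34*b^2 - 8.36*b - 3.32)^2 = (-39.138*b^2 - 43.2384*b - 9.5128)/(28.5156*b^4 + 89.2848*b^3 + 105.3472*b^2 + 55.5104*b + 11.0224)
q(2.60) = -0.42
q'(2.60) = -0.10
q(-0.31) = 0.63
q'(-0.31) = 0.08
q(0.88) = -0.09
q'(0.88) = -0.35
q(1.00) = -0.13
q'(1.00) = -0.32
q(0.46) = 0.10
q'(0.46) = -0.55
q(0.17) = 0.28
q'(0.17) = -0.75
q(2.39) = -0.40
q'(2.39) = -0.12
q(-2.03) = -2.09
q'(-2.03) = -1.19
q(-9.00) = -0.97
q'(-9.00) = -0.02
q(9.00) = -0.66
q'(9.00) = -0.01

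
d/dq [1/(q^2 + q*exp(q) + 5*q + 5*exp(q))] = (-q*exp(q) - 2*q - 6*exp(q) - 5)/(q^2 + q*exp(q) + 5*q + 5*exp(q))^2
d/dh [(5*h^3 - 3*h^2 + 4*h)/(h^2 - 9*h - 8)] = (5*h^4 - 90*h^3 - 97*h^2 + 48*h - 32)/(h^4 - 18*h^3 + 65*h^2 + 144*h + 64)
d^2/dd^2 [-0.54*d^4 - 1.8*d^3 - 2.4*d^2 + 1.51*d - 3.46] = -6.48*d^2 - 10.8*d - 4.8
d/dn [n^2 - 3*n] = 2*n - 3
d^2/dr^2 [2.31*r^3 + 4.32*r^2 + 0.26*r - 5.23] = 13.86*r + 8.64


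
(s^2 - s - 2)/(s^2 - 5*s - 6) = (s - 2)/(s - 6)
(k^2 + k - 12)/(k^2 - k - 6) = (k + 4)/(k + 2)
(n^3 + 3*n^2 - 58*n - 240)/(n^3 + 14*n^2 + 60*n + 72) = (n^2 - 3*n - 40)/(n^2 + 8*n + 12)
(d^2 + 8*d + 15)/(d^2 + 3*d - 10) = (d + 3)/(d - 2)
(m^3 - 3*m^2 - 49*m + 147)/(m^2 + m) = (m^3 - 3*m^2 - 49*m + 147)/(m*(m + 1))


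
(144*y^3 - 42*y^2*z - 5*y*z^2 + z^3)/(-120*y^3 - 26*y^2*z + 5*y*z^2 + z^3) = (-24*y^2 + 11*y*z - z^2)/(20*y^2 + y*z - z^2)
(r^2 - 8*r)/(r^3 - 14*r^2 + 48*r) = 1/(r - 6)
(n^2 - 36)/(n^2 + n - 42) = (n + 6)/(n + 7)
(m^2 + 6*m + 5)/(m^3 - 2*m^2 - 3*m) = (m + 5)/(m*(m - 3))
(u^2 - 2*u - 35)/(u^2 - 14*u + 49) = (u + 5)/(u - 7)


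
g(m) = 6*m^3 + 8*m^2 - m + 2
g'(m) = 18*m^2 + 16*m - 1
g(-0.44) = 3.48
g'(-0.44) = -4.56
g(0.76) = 8.49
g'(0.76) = 21.56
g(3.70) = 411.74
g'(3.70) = 304.62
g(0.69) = 7.09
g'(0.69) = 18.61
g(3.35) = 314.00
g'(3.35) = 254.60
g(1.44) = 35.06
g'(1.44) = 59.36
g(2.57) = 154.12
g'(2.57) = 159.01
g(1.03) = 16.01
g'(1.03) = 34.58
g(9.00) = 5015.00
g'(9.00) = 1601.00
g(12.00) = 11510.00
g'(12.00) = 2783.00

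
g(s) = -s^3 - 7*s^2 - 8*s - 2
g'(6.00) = -200.00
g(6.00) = -518.00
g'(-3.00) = 7.00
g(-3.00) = -14.00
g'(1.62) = -38.55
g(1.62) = -37.58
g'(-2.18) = 8.26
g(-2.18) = -7.47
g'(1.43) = -34.15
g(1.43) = -30.68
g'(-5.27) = -17.54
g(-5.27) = -7.89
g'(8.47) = -341.80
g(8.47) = -1179.59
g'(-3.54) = 3.97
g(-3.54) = -17.04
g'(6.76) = -239.73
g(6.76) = -684.88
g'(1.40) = -33.48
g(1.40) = -29.66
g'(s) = -3*s^2 - 14*s - 8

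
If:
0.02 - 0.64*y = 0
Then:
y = 0.03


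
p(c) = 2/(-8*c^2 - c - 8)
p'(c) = 2*(16*c + 1)/(-8*c^2 - c - 8)^2 = 2*(16*c + 1)/(8*c^2 + c + 8)^2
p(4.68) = -0.01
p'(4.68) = 0.00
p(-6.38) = -0.01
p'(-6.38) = -0.00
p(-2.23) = -0.04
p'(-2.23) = -0.03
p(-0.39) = -0.23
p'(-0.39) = -0.13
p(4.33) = -0.01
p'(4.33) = 0.01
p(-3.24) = -0.02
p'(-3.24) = -0.01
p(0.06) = -0.25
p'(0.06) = 0.06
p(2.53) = -0.03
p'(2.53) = 0.02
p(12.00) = 0.00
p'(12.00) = 0.00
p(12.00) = 0.00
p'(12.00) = 0.00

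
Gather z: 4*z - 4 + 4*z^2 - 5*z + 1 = 4*z^2 - z - 3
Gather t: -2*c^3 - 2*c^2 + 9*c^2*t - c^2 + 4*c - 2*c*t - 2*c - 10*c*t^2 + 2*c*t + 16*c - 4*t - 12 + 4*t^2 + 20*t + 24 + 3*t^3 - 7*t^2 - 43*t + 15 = -2*c^3 - 3*c^2 + 18*c + 3*t^3 + t^2*(-10*c - 3) + t*(9*c^2 - 27) + 27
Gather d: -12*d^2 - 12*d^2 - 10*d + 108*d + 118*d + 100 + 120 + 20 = -24*d^2 + 216*d + 240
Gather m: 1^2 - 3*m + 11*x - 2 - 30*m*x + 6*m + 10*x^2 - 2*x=m*(3 - 30*x) + 10*x^2 + 9*x - 1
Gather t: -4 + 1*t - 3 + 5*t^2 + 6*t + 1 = 5*t^2 + 7*t - 6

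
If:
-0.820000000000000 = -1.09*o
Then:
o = 0.75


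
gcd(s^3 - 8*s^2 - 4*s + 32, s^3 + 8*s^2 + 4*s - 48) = s - 2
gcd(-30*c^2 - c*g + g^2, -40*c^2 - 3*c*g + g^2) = 5*c + g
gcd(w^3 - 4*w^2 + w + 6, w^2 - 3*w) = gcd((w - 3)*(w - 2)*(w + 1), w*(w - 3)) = w - 3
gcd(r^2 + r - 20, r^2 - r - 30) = r + 5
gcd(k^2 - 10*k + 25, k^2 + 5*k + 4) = 1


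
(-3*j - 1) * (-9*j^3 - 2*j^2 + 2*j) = 27*j^4 + 15*j^3 - 4*j^2 - 2*j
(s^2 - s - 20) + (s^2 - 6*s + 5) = 2*s^2 - 7*s - 15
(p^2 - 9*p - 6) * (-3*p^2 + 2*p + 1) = -3*p^4 + 29*p^3 + p^2 - 21*p - 6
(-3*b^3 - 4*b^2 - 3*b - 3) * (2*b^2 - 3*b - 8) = -6*b^5 + b^4 + 30*b^3 + 35*b^2 + 33*b + 24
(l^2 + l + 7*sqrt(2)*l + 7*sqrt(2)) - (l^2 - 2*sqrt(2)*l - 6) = l + 9*sqrt(2)*l + 6 + 7*sqrt(2)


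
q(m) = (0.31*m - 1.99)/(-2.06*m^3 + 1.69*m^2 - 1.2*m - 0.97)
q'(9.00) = -0.00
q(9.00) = -0.00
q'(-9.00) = -0.00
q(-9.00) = -0.00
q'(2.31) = -0.10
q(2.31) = 0.06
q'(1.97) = -0.19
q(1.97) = 0.11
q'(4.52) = -0.00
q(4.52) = 0.00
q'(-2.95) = -0.03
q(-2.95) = -0.04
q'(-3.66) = -0.02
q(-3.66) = -0.02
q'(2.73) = -0.05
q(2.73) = 0.03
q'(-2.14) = -0.10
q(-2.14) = -0.09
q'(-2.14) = -0.10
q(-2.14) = -0.09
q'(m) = (0.31*m - 1.99)*(6.18*m^2 - 3.38*m + 1.2)/(-2.06*m^3 + 1.69*m^2 - 1.2*m - 0.97)^2 + 0.31/(-2.06*m^3 + 1.69*m^2 - 1.2*m - 0.97) = (1.2772*m^3 - 12.8221*m^2 + 6.7262*m - 2.6887)/(4.2436*m^6 - 6.9628*m^5 + 7.8001*m^4 - 0.0596000000000001*m^3 - 1.8386*m^2 + 2.328*m + 0.9409)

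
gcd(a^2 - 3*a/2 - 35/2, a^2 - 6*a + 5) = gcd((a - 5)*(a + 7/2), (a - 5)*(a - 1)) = a - 5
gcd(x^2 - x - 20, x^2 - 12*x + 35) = x - 5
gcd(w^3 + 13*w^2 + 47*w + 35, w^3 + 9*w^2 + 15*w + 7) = w^2 + 8*w + 7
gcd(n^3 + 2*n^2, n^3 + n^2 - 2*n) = n^2 + 2*n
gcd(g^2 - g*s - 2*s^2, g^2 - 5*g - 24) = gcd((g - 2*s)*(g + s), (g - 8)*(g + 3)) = 1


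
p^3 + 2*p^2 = p^2*(p + 2)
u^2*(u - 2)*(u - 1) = u^4 - 3*u^3 + 2*u^2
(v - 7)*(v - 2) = v^2 - 9*v + 14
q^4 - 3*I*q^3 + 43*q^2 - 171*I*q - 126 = (q - 6*I)*(q - 3*I)*(q - I)*(q + 7*I)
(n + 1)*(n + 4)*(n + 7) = n^3 + 12*n^2 + 39*n + 28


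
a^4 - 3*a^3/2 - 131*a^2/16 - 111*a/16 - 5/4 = (a - 4)*(a + 1/4)*(a + 1)*(a + 5/4)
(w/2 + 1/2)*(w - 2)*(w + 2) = w^3/2 + w^2/2 - 2*w - 2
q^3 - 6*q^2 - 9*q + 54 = (q - 6)*(q - 3)*(q + 3)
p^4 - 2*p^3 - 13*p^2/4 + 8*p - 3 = (p - 2)*(p - 3/2)*(p - 1/2)*(p + 2)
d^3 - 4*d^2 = d^2*(d - 4)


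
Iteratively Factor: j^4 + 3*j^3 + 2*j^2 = (j)*(j^3 + 3*j^2 + 2*j) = j*(j + 1)*(j^2 + 2*j) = j^2*(j + 1)*(j + 2)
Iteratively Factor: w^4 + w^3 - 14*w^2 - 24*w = (w)*(w^3 + w^2 - 14*w - 24) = w*(w + 3)*(w^2 - 2*w - 8) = w*(w - 4)*(w + 3)*(w + 2)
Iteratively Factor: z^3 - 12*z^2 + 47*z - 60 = (z - 3)*(z^2 - 9*z + 20) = (z - 5)*(z - 3)*(z - 4)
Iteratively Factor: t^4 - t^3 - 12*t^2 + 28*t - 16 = (t - 2)*(t^3 + t^2 - 10*t + 8) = (t - 2)^2*(t^2 + 3*t - 4) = (t - 2)^2*(t + 4)*(t - 1)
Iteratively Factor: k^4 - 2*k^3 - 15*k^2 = (k - 5)*(k^3 + 3*k^2) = (k - 5)*(k + 3)*(k^2) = k*(k - 5)*(k + 3)*(k)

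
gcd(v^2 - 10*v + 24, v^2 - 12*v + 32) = v - 4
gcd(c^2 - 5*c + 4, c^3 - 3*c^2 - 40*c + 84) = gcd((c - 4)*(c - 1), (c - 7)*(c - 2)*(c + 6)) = 1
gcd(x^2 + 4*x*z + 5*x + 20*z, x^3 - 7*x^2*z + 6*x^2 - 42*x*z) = 1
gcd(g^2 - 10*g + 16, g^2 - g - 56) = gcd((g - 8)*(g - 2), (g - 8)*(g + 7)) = g - 8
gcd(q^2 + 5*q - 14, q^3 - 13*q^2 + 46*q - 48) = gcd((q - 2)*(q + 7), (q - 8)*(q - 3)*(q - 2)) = q - 2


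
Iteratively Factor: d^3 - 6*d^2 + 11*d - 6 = (d - 3)*(d^2 - 3*d + 2) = (d - 3)*(d - 2)*(d - 1)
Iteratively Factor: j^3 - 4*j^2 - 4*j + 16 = (j - 4)*(j^2 - 4) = (j - 4)*(j + 2)*(j - 2)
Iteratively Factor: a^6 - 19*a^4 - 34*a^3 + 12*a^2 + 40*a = (a - 1)*(a^5 + a^4 - 18*a^3 - 52*a^2 - 40*a) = (a - 1)*(a + 2)*(a^4 - a^3 - 16*a^2 - 20*a) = (a - 5)*(a - 1)*(a + 2)*(a^3 + 4*a^2 + 4*a) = a*(a - 5)*(a - 1)*(a + 2)*(a^2 + 4*a + 4) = a*(a - 5)*(a - 1)*(a + 2)^2*(a + 2)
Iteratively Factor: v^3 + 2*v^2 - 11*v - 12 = (v + 1)*(v^2 + v - 12) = (v + 1)*(v + 4)*(v - 3)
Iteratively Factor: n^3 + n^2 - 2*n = (n - 1)*(n^2 + 2*n) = n*(n - 1)*(n + 2)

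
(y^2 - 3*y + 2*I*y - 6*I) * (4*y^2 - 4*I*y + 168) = 4*y^4 - 12*y^3 + 4*I*y^3 + 176*y^2 - 12*I*y^2 - 528*y + 336*I*y - 1008*I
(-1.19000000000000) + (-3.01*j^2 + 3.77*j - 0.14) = -3.01*j^2 + 3.77*j - 1.33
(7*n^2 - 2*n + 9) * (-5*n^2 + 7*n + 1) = -35*n^4 + 59*n^3 - 52*n^2 + 61*n + 9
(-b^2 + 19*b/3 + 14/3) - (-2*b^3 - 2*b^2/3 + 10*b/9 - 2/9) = 2*b^3 - b^2/3 + 47*b/9 + 44/9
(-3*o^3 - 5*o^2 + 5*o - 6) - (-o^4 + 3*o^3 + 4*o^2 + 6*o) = o^4 - 6*o^3 - 9*o^2 - o - 6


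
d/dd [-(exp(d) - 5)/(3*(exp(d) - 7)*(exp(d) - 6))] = (exp(2*d) - 10*exp(d) + 23)*exp(d)/(3*(exp(4*d) - 26*exp(3*d) + 253*exp(2*d) - 1092*exp(d) + 1764))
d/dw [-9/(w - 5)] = 9/(w - 5)^2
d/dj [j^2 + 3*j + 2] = 2*j + 3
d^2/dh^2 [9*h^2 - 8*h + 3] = 18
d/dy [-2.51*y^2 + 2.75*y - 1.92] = 2.75 - 5.02*y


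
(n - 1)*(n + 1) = n^2 - 1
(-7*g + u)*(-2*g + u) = 14*g^2 - 9*g*u + u^2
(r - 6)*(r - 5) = r^2 - 11*r + 30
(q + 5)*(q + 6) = q^2 + 11*q + 30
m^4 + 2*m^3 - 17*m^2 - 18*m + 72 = (m - 3)*(m - 2)*(m + 3)*(m + 4)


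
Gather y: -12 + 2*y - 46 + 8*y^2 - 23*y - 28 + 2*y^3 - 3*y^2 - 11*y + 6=2*y^3 + 5*y^2 - 32*y - 80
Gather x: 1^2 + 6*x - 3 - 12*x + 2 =-6*x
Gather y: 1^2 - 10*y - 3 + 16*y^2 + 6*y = 16*y^2 - 4*y - 2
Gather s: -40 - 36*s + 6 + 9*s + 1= -27*s - 33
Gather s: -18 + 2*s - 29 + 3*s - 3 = 5*s - 50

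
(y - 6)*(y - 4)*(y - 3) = y^3 - 13*y^2 + 54*y - 72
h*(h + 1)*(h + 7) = h^3 + 8*h^2 + 7*h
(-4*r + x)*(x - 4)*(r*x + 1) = -4*r^2*x^2 + 16*r^2*x + r*x^3 - 4*r*x^2 - 4*r*x + 16*r + x^2 - 4*x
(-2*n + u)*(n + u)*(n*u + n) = -2*n^3*u - 2*n^3 - n^2*u^2 - n^2*u + n*u^3 + n*u^2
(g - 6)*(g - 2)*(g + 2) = g^3 - 6*g^2 - 4*g + 24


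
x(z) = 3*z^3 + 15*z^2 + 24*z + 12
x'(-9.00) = 483.00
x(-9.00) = -1176.00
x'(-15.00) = 1599.00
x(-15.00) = -7098.00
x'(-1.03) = 2.65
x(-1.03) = -0.08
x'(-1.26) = 0.49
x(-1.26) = -0.43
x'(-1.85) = -0.70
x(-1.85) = -0.06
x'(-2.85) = 11.60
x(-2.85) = -4.01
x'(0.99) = 62.52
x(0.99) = 53.37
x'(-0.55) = 10.22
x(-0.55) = 2.84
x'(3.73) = 261.12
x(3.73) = 465.90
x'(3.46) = 235.54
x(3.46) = 398.88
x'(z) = 9*z^2 + 30*z + 24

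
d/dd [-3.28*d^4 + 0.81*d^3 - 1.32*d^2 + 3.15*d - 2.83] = -13.12*d^3 + 2.43*d^2 - 2.64*d + 3.15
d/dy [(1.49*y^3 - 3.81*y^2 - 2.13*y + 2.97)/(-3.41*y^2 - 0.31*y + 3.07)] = (-5.0809*y^4 - 0.9238*y^3 + 7.6407*y^2 - 3.138*y - 5.6184)/(11.6281*y^4 + 2.1142*y^3 - 20.8413*y^2 - 1.9034*y + 9.4249)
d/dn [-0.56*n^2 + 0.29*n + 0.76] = 0.29 - 1.12*n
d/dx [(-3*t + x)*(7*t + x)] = 4*t + 2*x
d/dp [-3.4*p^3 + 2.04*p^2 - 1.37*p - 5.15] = -10.2*p^2 + 4.08*p - 1.37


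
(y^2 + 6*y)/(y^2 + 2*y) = (y + 6)/(y + 2)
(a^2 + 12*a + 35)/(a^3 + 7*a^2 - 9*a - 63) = (a + 5)/(a^2 - 9)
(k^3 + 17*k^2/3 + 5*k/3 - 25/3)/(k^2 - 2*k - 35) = (3*k^2 + 2*k - 5)/(3*(k - 7))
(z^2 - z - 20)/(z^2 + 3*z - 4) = (z - 5)/(z - 1)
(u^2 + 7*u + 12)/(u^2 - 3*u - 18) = (u + 4)/(u - 6)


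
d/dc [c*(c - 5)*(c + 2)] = 3*c^2 - 6*c - 10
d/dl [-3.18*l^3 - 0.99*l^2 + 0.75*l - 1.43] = -9.54*l^2 - 1.98*l + 0.75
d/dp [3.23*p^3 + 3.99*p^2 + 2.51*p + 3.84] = 9.69*p^2 + 7.98*p + 2.51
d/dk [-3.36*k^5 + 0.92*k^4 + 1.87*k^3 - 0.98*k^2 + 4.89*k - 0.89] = -16.8*k^4 + 3.68*k^3 + 5.61*k^2 - 1.96*k + 4.89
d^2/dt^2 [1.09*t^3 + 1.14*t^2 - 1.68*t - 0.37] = 6.54*t + 2.28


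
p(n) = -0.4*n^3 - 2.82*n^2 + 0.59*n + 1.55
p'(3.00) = -27.13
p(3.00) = -32.86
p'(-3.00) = 6.71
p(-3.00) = -14.80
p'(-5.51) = -4.77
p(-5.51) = -20.40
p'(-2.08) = 7.13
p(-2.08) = -8.28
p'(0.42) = -1.99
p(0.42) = 1.27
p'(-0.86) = 4.55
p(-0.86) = -0.79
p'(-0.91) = 4.73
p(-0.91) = -1.02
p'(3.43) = -32.87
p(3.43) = -45.74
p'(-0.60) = 3.54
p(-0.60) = 0.27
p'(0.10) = 0.01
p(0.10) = 1.58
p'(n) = -1.2*n^2 - 5.64*n + 0.59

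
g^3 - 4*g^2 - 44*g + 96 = (g - 8)*(g - 2)*(g + 6)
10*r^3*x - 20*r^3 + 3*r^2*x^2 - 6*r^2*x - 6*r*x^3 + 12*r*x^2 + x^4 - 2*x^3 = (-5*r + x)*(-2*r + x)*(r + x)*(x - 2)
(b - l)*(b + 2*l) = b^2 + b*l - 2*l^2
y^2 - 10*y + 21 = (y - 7)*(y - 3)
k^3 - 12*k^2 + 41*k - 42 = (k - 7)*(k - 3)*(k - 2)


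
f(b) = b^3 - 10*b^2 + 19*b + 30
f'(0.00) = 19.00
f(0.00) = 30.00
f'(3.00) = -14.00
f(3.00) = 24.00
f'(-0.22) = 23.55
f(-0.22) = 25.33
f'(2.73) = -13.24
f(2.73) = 27.69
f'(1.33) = -2.29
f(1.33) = 39.93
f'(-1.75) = 63.19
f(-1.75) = -39.23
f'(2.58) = -12.63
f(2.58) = 29.63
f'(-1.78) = 64.11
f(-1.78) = -41.14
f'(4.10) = -12.57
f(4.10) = 8.72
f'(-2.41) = 84.62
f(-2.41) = -87.87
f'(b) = 3*b^2 - 20*b + 19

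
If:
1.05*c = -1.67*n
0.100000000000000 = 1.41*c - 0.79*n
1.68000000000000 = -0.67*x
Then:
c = 0.05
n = -0.03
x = -2.51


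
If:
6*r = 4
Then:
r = 2/3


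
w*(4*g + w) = 4*g*w + w^2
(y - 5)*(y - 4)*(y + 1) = y^3 - 8*y^2 + 11*y + 20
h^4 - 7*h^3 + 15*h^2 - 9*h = h*(h - 3)^2*(h - 1)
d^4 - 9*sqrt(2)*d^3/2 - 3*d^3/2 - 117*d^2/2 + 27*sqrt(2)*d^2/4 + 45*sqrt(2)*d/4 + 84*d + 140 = (d - 5/2)*(d + 1)*(d - 8*sqrt(2))*(d + 7*sqrt(2)/2)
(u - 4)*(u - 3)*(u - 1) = u^3 - 8*u^2 + 19*u - 12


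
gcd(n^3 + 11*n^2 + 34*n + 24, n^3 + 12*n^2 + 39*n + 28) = n^2 + 5*n + 4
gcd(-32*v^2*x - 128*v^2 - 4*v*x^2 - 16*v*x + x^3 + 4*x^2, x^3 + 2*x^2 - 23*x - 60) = x + 4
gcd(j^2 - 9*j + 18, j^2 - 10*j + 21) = j - 3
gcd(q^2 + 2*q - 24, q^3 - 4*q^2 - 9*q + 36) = q - 4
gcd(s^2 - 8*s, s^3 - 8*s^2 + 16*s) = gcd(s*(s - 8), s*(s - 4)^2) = s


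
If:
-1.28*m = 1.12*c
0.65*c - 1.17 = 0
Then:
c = 1.80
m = -1.58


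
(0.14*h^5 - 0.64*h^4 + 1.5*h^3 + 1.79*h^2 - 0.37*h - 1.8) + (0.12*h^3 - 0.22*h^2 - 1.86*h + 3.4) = 0.14*h^5 - 0.64*h^4 + 1.62*h^3 + 1.57*h^2 - 2.23*h + 1.6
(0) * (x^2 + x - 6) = 0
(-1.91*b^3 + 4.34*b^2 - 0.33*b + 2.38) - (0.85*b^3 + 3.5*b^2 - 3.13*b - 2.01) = -2.76*b^3 + 0.84*b^2 + 2.8*b + 4.39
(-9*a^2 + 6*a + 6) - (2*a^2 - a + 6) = -11*a^2 + 7*a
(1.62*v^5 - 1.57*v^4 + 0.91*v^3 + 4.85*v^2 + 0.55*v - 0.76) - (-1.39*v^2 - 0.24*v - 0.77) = 1.62*v^5 - 1.57*v^4 + 0.91*v^3 + 6.24*v^2 + 0.79*v + 0.01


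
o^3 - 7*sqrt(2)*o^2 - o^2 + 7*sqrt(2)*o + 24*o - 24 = (o - 1)*(o - 4*sqrt(2))*(o - 3*sqrt(2))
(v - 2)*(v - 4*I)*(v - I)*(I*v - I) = I*v^4 + 5*v^3 - 3*I*v^3 - 15*v^2 - 2*I*v^2 + 10*v + 12*I*v - 8*I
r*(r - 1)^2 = r^3 - 2*r^2 + r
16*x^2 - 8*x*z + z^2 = (-4*x + z)^2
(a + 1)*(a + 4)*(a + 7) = a^3 + 12*a^2 + 39*a + 28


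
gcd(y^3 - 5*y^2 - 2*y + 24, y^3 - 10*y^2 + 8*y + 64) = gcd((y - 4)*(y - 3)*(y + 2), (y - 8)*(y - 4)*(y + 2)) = y^2 - 2*y - 8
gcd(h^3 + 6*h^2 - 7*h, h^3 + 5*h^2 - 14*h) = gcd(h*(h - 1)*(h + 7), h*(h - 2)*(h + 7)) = h^2 + 7*h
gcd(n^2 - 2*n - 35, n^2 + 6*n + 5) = n + 5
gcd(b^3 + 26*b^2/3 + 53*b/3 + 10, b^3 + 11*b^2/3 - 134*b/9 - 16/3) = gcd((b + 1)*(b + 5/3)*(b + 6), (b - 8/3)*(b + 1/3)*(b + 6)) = b + 6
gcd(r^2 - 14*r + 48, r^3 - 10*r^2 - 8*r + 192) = r^2 - 14*r + 48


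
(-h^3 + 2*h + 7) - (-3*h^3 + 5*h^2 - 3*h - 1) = 2*h^3 - 5*h^2 + 5*h + 8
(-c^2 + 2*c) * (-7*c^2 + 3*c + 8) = 7*c^4 - 17*c^3 - 2*c^2 + 16*c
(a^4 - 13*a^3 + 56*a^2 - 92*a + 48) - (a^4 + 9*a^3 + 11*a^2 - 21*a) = -22*a^3 + 45*a^2 - 71*a + 48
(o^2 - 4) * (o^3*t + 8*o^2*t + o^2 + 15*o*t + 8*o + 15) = o^5*t + 8*o^4*t + o^4 + 11*o^3*t + 8*o^3 - 32*o^2*t + 11*o^2 - 60*o*t - 32*o - 60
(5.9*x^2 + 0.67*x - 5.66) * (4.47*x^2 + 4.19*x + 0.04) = 26.373*x^4 + 27.7159*x^3 - 22.2569*x^2 - 23.6886*x - 0.2264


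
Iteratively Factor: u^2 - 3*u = (u)*(u - 3)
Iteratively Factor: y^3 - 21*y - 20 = (y + 1)*(y^2 - y - 20) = (y + 1)*(y + 4)*(y - 5)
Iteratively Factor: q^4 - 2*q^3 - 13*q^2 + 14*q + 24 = (q - 4)*(q^3 + 2*q^2 - 5*q - 6) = (q - 4)*(q - 2)*(q^2 + 4*q + 3) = (q - 4)*(q - 2)*(q + 1)*(q + 3)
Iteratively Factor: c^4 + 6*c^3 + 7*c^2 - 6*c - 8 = (c - 1)*(c^3 + 7*c^2 + 14*c + 8) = (c - 1)*(c + 2)*(c^2 + 5*c + 4) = (c - 1)*(c + 2)*(c + 4)*(c + 1)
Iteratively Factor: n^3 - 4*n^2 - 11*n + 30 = (n - 2)*(n^2 - 2*n - 15) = (n - 5)*(n - 2)*(n + 3)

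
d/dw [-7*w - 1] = -7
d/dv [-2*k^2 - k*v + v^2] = -k + 2*v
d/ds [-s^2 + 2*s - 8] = 2 - 2*s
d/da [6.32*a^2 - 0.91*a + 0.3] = 12.64*a - 0.91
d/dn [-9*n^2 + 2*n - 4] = 2 - 18*n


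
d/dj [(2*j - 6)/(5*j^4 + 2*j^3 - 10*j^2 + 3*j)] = 2*(-15*j^4 + 56*j^3 + 28*j^2 - 60*j + 9)/(j^2*(25*j^6 + 20*j^5 - 96*j^4 - 10*j^3 + 112*j^2 - 60*j + 9))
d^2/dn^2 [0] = 0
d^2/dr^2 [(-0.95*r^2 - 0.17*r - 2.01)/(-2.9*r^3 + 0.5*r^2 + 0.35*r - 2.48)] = (15.979*r^6 + 8.5782*r^5 + 207.1557*r^4 - 142.188*r^3 - 16.82958*r^2 - 83.36022*r + 17.45813)/(24.389*r^9 - 12.615*r^8 - 6.6555*r^7 + 65.4904*r^6 - 20.77275*r^5 - 13.42695*r^4 + 56.069605*r^3 - 8.3142*r^2 - 6.45792*r + 15.252992)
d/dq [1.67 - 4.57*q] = -4.57000000000000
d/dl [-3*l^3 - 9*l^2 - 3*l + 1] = -9*l^2 - 18*l - 3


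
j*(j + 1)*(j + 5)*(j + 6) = j^4 + 12*j^3 + 41*j^2 + 30*j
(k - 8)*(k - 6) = k^2 - 14*k + 48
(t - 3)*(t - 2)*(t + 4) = t^3 - t^2 - 14*t + 24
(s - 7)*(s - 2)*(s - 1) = s^3 - 10*s^2 + 23*s - 14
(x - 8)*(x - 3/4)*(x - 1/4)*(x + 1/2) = x^4 - 17*x^3/2 + 59*x^2/16 + 83*x/32 - 3/4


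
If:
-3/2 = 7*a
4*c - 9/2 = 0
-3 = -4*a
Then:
No Solution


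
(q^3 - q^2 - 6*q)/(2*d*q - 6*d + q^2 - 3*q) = q*(q + 2)/(2*d + q)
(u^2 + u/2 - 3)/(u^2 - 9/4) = 2*(u + 2)/(2*u + 3)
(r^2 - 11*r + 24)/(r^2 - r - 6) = (r - 8)/(r + 2)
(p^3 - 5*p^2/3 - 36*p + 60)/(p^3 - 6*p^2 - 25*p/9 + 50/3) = 3*(p + 6)/(3*p + 5)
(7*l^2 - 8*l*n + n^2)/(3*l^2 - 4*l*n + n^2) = (7*l - n)/(3*l - n)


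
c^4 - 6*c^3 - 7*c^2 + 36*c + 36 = (c - 6)*(c - 3)*(c + 1)*(c + 2)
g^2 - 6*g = g*(g - 6)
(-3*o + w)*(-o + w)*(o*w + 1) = 3*o^3*w - 4*o^2*w^2 + 3*o^2 + o*w^3 - 4*o*w + w^2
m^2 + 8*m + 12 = (m + 2)*(m + 6)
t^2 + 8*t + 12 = (t + 2)*(t + 6)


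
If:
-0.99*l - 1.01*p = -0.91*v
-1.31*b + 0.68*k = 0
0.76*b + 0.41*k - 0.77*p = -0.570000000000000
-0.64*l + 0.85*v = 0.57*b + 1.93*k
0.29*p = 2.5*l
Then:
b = 0.31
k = 0.60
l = 0.16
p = 1.37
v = 1.69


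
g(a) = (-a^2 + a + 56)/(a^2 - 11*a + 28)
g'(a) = (1 - 2*a)/(a^2 - 11*a + 28) + (11 - 2*a)*(-a^2 + a + 56)/(a^2 - 11*a + 28)^2 = 2*(5*a^2 - 84*a + 322)/(a^4 - 22*a^3 + 177*a^2 - 616*a + 784)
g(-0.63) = 1.56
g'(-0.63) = 0.60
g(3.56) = 30.98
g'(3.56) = 75.36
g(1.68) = 4.44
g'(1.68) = 2.56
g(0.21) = 2.18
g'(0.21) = 0.92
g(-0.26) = 1.80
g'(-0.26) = 0.72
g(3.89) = 130.83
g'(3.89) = 1211.64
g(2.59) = 8.34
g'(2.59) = 7.14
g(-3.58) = 0.49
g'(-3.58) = 0.21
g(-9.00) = -0.16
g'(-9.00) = 0.07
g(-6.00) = 0.11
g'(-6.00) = 0.12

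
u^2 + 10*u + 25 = (u + 5)^2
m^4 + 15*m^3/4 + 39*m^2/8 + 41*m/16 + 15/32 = (m + 1/2)^2*(m + 5/4)*(m + 3/2)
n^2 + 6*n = n*(n + 6)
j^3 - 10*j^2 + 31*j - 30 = (j - 5)*(j - 3)*(j - 2)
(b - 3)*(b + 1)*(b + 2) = b^3 - 7*b - 6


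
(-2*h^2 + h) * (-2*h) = 4*h^3 - 2*h^2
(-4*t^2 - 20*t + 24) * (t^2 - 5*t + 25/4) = -4*t^4 + 99*t^2 - 245*t + 150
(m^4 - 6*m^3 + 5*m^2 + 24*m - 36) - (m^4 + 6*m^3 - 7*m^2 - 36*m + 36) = -12*m^3 + 12*m^2 + 60*m - 72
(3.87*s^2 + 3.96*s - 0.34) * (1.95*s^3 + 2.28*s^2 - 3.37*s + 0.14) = 7.5465*s^5 + 16.5456*s^4 - 4.6761*s^3 - 13.5786*s^2 + 1.7002*s - 0.0476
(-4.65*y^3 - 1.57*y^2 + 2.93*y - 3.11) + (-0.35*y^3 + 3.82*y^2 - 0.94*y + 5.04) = -5.0*y^3 + 2.25*y^2 + 1.99*y + 1.93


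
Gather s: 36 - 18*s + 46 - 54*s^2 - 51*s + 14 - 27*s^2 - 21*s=-81*s^2 - 90*s + 96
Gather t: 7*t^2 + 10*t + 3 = 7*t^2 + 10*t + 3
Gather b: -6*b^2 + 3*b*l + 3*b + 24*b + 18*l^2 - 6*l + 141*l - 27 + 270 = -6*b^2 + b*(3*l + 27) + 18*l^2 + 135*l + 243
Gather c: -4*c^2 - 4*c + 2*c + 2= -4*c^2 - 2*c + 2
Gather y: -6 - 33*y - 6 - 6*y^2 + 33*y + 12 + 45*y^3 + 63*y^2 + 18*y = 45*y^3 + 57*y^2 + 18*y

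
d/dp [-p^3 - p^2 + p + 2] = -3*p^2 - 2*p + 1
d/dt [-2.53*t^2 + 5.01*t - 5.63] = 5.01 - 5.06*t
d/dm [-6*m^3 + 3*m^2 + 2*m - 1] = -18*m^2 + 6*m + 2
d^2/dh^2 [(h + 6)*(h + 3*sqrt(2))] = 2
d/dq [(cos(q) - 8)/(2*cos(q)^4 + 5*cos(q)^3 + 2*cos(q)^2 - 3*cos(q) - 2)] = 2*(3*cos(q)^3 - 30*cos(q)^2 - 29*cos(q) + 13)*sin(q)/((cos(q) + 1)^3*(cos(q) + cos(2*q) - 1)^2)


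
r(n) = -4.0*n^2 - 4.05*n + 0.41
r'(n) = -8.0*n - 4.05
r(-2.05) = -8.10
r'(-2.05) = 12.35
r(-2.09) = -8.60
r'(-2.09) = 12.67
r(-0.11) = 0.81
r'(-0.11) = -3.17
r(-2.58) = -15.77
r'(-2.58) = 16.59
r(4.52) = -99.62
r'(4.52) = -40.21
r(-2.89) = -21.29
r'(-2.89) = 19.07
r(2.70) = -39.68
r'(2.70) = -25.65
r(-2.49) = -14.31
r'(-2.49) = 15.87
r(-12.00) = -526.99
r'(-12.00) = 91.95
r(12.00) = -624.19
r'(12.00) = -100.05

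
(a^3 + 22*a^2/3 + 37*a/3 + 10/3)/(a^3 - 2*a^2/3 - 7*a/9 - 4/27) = 9*(a^2 + 7*a + 10)/(9*a^2 - 9*a - 4)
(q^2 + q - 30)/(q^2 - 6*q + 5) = (q + 6)/(q - 1)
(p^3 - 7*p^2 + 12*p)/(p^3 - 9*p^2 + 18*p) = (p - 4)/(p - 6)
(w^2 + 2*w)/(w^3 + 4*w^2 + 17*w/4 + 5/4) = 4*w*(w + 2)/(4*w^3 + 16*w^2 + 17*w + 5)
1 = 1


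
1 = 1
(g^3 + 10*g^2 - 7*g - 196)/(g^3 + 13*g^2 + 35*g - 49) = (g - 4)/(g - 1)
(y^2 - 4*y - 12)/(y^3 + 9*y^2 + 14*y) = (y - 6)/(y*(y + 7))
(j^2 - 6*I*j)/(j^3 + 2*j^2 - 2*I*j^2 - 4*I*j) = (j - 6*I)/(j^2 + 2*j*(1 - I) - 4*I)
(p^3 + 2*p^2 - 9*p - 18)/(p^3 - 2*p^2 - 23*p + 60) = (p^2 + 5*p + 6)/(p^2 + p - 20)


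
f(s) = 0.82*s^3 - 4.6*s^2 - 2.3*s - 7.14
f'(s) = 2.46*s^2 - 9.2*s - 2.3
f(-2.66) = -49.00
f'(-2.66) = 39.58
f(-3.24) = -75.87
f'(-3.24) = 53.33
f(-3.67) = -101.19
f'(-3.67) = 64.60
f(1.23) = -15.40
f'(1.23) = -9.89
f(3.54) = -36.55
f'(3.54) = -4.04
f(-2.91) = -59.61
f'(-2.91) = 45.30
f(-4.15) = -135.43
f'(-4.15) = 78.25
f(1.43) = -17.44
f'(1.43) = -10.43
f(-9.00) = -956.82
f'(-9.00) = 279.76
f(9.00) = 197.34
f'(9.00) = 114.16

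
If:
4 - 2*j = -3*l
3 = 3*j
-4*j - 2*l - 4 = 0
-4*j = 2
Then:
No Solution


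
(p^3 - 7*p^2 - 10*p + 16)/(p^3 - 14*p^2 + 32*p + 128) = (p - 1)/(p - 8)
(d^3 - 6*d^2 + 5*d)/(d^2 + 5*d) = (d^2 - 6*d + 5)/(d + 5)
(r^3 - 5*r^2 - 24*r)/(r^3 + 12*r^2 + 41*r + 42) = r*(r - 8)/(r^2 + 9*r + 14)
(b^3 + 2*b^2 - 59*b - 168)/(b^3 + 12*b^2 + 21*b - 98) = (b^2 - 5*b - 24)/(b^2 + 5*b - 14)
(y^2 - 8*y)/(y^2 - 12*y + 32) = y/(y - 4)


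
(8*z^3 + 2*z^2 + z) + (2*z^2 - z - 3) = 8*z^3 + 4*z^2 - 3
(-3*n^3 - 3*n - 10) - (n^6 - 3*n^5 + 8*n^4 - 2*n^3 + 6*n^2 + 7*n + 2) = -n^6 + 3*n^5 - 8*n^4 - n^3 - 6*n^2 - 10*n - 12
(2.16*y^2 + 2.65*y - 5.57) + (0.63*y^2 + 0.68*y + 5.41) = 2.79*y^2 + 3.33*y - 0.16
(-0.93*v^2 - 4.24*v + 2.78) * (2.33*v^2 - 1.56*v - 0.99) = -2.1669*v^4 - 8.4284*v^3 + 14.0125*v^2 - 0.1392*v - 2.7522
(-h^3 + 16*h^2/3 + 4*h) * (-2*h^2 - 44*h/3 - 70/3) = 2*h^5 + 4*h^4 - 566*h^3/9 - 1648*h^2/9 - 280*h/3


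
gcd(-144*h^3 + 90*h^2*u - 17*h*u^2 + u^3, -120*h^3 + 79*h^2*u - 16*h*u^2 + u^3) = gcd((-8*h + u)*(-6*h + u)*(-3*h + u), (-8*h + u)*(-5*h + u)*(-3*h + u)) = 24*h^2 - 11*h*u + u^2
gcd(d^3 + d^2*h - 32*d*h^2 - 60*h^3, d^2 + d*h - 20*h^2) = d + 5*h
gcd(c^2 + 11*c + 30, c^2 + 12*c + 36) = c + 6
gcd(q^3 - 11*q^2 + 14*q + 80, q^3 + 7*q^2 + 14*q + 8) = q + 2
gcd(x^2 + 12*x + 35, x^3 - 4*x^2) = 1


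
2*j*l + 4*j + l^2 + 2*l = (2*j + l)*(l + 2)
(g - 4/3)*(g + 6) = g^2 + 14*g/3 - 8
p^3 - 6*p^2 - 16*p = p*(p - 8)*(p + 2)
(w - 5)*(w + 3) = w^2 - 2*w - 15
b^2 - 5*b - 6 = (b - 6)*(b + 1)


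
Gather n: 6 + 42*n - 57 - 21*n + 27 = 21*n - 24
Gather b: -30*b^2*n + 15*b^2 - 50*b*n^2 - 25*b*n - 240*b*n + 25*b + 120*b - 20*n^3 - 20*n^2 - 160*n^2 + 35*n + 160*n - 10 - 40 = b^2*(15 - 30*n) + b*(-50*n^2 - 265*n + 145) - 20*n^3 - 180*n^2 + 195*n - 50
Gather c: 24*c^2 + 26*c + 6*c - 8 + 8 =24*c^2 + 32*c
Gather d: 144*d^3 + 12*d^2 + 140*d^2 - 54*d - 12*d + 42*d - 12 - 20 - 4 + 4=144*d^3 + 152*d^2 - 24*d - 32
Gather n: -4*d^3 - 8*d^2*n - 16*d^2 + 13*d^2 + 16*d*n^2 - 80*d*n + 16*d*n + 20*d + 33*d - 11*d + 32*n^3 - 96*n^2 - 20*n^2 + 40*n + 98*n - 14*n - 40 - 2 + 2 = -4*d^3 - 3*d^2 + 42*d + 32*n^3 + n^2*(16*d - 116) + n*(-8*d^2 - 64*d + 124) - 40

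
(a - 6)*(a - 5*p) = a^2 - 5*a*p - 6*a + 30*p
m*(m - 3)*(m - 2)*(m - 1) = m^4 - 6*m^3 + 11*m^2 - 6*m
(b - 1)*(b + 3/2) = b^2 + b/2 - 3/2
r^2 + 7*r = r*(r + 7)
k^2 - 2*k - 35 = (k - 7)*(k + 5)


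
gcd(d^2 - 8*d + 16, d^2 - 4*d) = d - 4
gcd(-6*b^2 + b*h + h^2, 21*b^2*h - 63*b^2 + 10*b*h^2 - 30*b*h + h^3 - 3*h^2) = 3*b + h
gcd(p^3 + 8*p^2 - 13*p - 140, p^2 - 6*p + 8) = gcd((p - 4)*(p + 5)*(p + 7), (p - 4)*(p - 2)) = p - 4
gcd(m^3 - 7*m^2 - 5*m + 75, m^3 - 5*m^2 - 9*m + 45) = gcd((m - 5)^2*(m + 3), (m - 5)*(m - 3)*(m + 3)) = m^2 - 2*m - 15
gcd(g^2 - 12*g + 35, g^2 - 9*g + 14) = g - 7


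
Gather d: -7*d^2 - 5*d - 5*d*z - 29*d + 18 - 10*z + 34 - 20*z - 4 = -7*d^2 + d*(-5*z - 34) - 30*z + 48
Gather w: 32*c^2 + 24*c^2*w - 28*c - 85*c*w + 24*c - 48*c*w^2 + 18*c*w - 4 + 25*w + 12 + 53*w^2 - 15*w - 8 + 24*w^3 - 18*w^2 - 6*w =32*c^2 - 4*c + 24*w^3 + w^2*(35 - 48*c) + w*(24*c^2 - 67*c + 4)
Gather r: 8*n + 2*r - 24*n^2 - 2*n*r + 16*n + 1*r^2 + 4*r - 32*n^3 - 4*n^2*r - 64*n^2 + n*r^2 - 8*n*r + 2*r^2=-32*n^3 - 88*n^2 + 24*n + r^2*(n + 3) + r*(-4*n^2 - 10*n + 6)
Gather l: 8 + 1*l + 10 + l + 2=2*l + 20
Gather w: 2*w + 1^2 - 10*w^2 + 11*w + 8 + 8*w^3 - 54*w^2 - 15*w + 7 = 8*w^3 - 64*w^2 - 2*w + 16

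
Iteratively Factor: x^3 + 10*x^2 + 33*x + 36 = (x + 3)*(x^2 + 7*x + 12) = (x + 3)*(x + 4)*(x + 3)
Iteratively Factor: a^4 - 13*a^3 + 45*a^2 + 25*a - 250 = (a - 5)*(a^3 - 8*a^2 + 5*a + 50) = (a - 5)*(a + 2)*(a^2 - 10*a + 25) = (a - 5)^2*(a + 2)*(a - 5)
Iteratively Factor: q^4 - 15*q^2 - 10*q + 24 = (q + 3)*(q^3 - 3*q^2 - 6*q + 8) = (q - 4)*(q + 3)*(q^2 + q - 2) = (q - 4)*(q + 2)*(q + 3)*(q - 1)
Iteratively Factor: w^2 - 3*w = (w)*(w - 3)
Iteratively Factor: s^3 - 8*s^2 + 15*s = (s - 3)*(s^2 - 5*s) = s*(s - 3)*(s - 5)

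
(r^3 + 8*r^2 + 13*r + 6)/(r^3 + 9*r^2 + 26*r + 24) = (r^3 + 8*r^2 + 13*r + 6)/(r^3 + 9*r^2 + 26*r + 24)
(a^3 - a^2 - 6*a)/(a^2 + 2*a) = a - 3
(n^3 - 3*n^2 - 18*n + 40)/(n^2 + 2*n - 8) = n - 5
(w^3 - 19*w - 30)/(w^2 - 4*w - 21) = (w^2 - 3*w - 10)/(w - 7)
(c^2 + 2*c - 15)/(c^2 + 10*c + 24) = (c^2 + 2*c - 15)/(c^2 + 10*c + 24)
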